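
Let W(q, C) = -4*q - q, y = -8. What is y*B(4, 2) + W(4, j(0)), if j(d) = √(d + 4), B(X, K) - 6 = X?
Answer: -100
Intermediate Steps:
B(X, K) = 6 + X
j(d) = √(4 + d)
W(q, C) = -5*q
y*B(4, 2) + W(4, j(0)) = -8*(6 + 4) - 5*4 = -8*10 - 20 = -80 - 20 = -100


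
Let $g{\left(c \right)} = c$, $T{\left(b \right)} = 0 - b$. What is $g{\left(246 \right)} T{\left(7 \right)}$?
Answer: $-1722$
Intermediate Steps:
$T{\left(b \right)} = - b$
$g{\left(246 \right)} T{\left(7 \right)} = 246 \left(\left(-1\right) 7\right) = 246 \left(-7\right) = -1722$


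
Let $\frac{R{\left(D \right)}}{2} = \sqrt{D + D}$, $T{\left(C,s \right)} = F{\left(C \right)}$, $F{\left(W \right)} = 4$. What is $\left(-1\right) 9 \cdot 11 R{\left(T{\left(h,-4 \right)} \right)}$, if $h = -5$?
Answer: $- 396 \sqrt{2} \approx -560.03$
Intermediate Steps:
$T{\left(C,s \right)} = 4$
$R{\left(D \right)} = 2 \sqrt{2} \sqrt{D}$ ($R{\left(D \right)} = 2 \sqrt{D + D} = 2 \sqrt{2 D} = 2 \sqrt{2} \sqrt{D}$)
$\left(-1\right) 9 \cdot 11 R{\left(T{\left(h,-4 \right)} \right)} = \left(-1\right) 9 \cdot 11 \cdot 2 \sqrt{2} \sqrt{4} = \left(-9\right) 11 \cdot 2 \sqrt{2} \cdot 2 = - 99 \cdot 4 \sqrt{2} = - 396 \sqrt{2}$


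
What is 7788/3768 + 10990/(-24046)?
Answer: 6077497/3775222 ≈ 1.6098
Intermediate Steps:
7788/3768 + 10990/(-24046) = 7788*(1/3768) + 10990*(-1/24046) = 649/314 - 5495/12023 = 6077497/3775222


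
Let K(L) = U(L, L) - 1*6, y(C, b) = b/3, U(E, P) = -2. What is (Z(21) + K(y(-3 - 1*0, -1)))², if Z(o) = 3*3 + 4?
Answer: 25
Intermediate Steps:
Z(o) = 13 (Z(o) = 9 + 4 = 13)
y(C, b) = b/3 (y(C, b) = b*(⅓) = b/3)
K(L) = -8 (K(L) = -2 - 1*6 = -2 - 6 = -8)
(Z(21) + K(y(-3 - 1*0, -1)))² = (13 - 8)² = 5² = 25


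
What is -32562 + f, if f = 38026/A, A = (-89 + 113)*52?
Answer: -20299675/624 ≈ -32532.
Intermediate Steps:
A = 1248 (A = 24*52 = 1248)
f = 19013/624 (f = 38026/1248 = 38026*(1/1248) = 19013/624 ≈ 30.470)
-32562 + f = -32562 + 19013/624 = -20299675/624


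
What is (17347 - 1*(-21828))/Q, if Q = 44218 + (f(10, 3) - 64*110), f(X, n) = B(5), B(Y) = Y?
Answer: 39175/37183 ≈ 1.0536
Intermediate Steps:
f(X, n) = 5
Q = 37183 (Q = 44218 + (5 - 64*110) = 44218 + (5 - 7040) = 44218 - 7035 = 37183)
(17347 - 1*(-21828))/Q = (17347 - 1*(-21828))/37183 = (17347 + 21828)*(1/37183) = 39175*(1/37183) = 39175/37183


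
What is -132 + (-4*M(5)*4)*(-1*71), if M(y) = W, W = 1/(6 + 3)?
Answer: -52/9 ≈ -5.7778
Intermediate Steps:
W = ⅑ (W = 1/9 = ⅑ ≈ 0.11111)
M(y) = ⅑
-132 + (-4*M(5)*4)*(-1*71) = -132 + (-4*⅑*4)*(-1*71) = -132 - 4/9*4*(-71) = -132 - 16/9*(-71) = -132 + 1136/9 = -52/9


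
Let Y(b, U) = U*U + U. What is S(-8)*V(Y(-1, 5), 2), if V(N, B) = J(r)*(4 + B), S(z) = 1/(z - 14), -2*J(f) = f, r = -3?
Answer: -9/22 ≈ -0.40909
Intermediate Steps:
J(f) = -f/2
Y(b, U) = U + U² (Y(b, U) = U² + U = U + U²)
S(z) = 1/(-14 + z)
V(N, B) = 6 + 3*B/2 (V(N, B) = (-½*(-3))*(4 + B) = 3*(4 + B)/2 = 6 + 3*B/2)
S(-8)*V(Y(-1, 5), 2) = (6 + (3/2)*2)/(-14 - 8) = (6 + 3)/(-22) = -1/22*9 = -9/22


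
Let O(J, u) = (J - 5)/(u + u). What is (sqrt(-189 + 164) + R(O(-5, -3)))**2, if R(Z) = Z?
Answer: -200/9 + 50*I/3 ≈ -22.222 + 16.667*I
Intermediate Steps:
O(J, u) = (-5 + J)/(2*u) (O(J, u) = (-5 + J)/((2*u)) = (-5 + J)*(1/(2*u)) = (-5 + J)/(2*u))
(sqrt(-189 + 164) + R(O(-5, -3)))**2 = (sqrt(-189 + 164) + (1/2)*(-5 - 5)/(-3))**2 = (sqrt(-25) + (1/2)*(-1/3)*(-10))**2 = (5*I + 5/3)**2 = (5/3 + 5*I)**2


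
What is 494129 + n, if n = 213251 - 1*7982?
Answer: 699398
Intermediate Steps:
n = 205269 (n = 213251 - 7982 = 205269)
494129 + n = 494129 + 205269 = 699398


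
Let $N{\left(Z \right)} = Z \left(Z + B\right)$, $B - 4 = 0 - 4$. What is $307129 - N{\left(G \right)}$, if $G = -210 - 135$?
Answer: $188104$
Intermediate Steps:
$B = 0$ ($B = 4 + \left(0 - 4\right) = 4 - 4 = 0$)
$G = -345$
$N{\left(Z \right)} = Z^{2}$ ($N{\left(Z \right)} = Z \left(Z + 0\right) = Z Z = Z^{2}$)
$307129 - N{\left(G \right)} = 307129 - \left(-345\right)^{2} = 307129 - 119025 = 188104$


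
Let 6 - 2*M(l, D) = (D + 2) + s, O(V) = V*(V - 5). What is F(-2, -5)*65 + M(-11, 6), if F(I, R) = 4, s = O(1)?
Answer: 261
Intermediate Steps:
O(V) = V*(-5 + V)
s = -4 (s = 1*(-5 + 1) = 1*(-4) = -4)
M(l, D) = 4 - D/2 (M(l, D) = 3 - ((D + 2) - 4)/2 = 3 - ((2 + D) - 4)/2 = 3 - (-2 + D)/2 = 3 + (1 - D/2) = 4 - D/2)
F(-2, -5)*65 + M(-11, 6) = 4*65 + (4 - ½*6) = 260 + (4 - 3) = 260 + 1 = 261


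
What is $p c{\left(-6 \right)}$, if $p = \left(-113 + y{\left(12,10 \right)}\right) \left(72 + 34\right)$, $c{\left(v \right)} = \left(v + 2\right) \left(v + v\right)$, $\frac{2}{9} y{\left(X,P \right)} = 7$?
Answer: $-414672$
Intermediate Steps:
$y{\left(X,P \right)} = \frac{63}{2}$ ($y{\left(X,P \right)} = \frac{9}{2} \cdot 7 = \frac{63}{2}$)
$c{\left(v \right)} = 2 v \left(2 + v\right)$ ($c{\left(v \right)} = \left(2 + v\right) 2 v = 2 v \left(2 + v\right)$)
$p = -8639$ ($p = \left(-113 + \frac{63}{2}\right) \left(72 + 34\right) = \left(- \frac{163}{2}\right) 106 = -8639$)
$p c{\left(-6 \right)} = - 8639 \cdot 2 \left(-6\right) \left(2 - 6\right) = - 8639 \cdot 2 \left(-6\right) \left(-4\right) = \left(-8639\right) 48 = -414672$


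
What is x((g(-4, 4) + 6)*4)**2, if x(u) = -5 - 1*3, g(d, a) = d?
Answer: 64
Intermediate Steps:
x(u) = -8 (x(u) = -5 - 3 = -8)
x((g(-4, 4) + 6)*4)**2 = (-8)**2 = 64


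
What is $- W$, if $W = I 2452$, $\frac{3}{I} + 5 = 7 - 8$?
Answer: $1226$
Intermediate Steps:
$I = - \frac{1}{2}$ ($I = \frac{3}{-5 + \left(7 - 8\right)} = \frac{3}{-5 - 1} = \frac{3}{-6} = 3 \left(- \frac{1}{6}\right) = - \frac{1}{2} \approx -0.5$)
$W = -1226$ ($W = \left(- \frac{1}{2}\right) 2452 = -1226$)
$- W = \left(-1\right) \left(-1226\right) = 1226$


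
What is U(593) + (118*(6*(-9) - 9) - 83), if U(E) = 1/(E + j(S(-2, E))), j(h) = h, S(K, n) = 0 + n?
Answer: -8915161/1186 ≈ -7517.0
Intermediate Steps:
S(K, n) = n
U(E) = 1/(2*E) (U(E) = 1/(E + E) = 1/(2*E))
U(593) + (118*(6*(-9) - 9) - 83) = (½)/593 + (118*(6*(-9) - 9) - 83) = (½)*(1/593) + (118*(-54 - 9) - 83) = 1/1186 + (118*(-63) - 83) = 1/1186 + (-7434 - 83) = 1/1186 - 7517 = -8915161/1186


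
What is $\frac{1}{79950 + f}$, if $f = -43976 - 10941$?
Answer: $\frac{1}{25033} \approx 3.9947 \cdot 10^{-5}$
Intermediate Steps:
$f = -54917$
$\frac{1}{79950 + f} = \frac{1}{79950 - 54917} = \frac{1}{25033}$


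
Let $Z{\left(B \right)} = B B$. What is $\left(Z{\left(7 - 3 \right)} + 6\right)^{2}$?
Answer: $484$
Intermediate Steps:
$Z{\left(B \right)} = B^{2}$
$\left(Z{\left(7 - 3 \right)} + 6\right)^{2} = \left(\left(7 - 3\right)^{2} + 6\right)^{2} = \left(4^{2} + 6\right)^{2} = \left(16 + 6\right)^{2} = 22^{2} = 484$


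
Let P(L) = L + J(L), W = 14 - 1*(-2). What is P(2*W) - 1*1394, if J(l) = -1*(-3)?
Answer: -1359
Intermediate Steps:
W = 16 (W = 14 + 2 = 16)
J(l) = 3
P(L) = 3 + L (P(L) = L + 3 = 3 + L)
P(2*W) - 1*1394 = (3 + 2*16) - 1*1394 = (3 + 32) - 1394 = 35 - 1394 = -1359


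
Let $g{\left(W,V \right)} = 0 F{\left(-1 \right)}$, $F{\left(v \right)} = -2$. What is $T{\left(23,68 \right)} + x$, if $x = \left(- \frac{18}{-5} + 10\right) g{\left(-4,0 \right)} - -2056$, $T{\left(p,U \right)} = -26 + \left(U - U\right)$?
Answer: $2030$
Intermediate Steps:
$T{\left(p,U \right)} = -26$ ($T{\left(p,U \right)} = -26 + 0 = -26$)
$g{\left(W,V \right)} = 0$ ($g{\left(W,V \right)} = 0 \left(-2\right) = 0$)
$x = 2056$ ($x = \left(- \frac{18}{-5} + 10\right) 0 - -2056 = \left(\left(-18\right) \left(- \frac{1}{5}\right) + 10\right) 0 + 2056 = \left(\frac{18}{5} + 10\right) 0 + 2056 = \frac{68}{5} \cdot 0 + 2056 = 0 + 2056 = 2056$)
$T{\left(23,68 \right)} + x = -26 + 2056 = 2030$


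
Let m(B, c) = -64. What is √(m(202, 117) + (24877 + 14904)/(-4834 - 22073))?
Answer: I*√47405532903/26907 ≈ 8.0919*I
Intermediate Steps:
√(m(202, 117) + (24877 + 14904)/(-4834 - 22073)) = √(-64 + (24877 + 14904)/(-4834 - 22073)) = √(-64 + 39781/(-26907)) = √(-64 + 39781*(-1/26907)) = √(-64 - 39781/26907) = √(-1761829/26907) = I*√47405532903/26907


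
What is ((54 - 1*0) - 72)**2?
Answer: 324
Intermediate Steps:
((54 - 1*0) - 72)**2 = ((54 + 0) - 72)**2 = (54 - 72)**2 = (-18)**2 = 324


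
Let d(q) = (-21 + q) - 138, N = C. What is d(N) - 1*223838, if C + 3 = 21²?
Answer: -223559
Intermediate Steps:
C = 438 (C = -3 + 21² = -3 + 441 = 438)
N = 438
d(q) = -159 + q
d(N) - 1*223838 = (-159 + 438) - 1*223838 = 279 - 223838 = -223559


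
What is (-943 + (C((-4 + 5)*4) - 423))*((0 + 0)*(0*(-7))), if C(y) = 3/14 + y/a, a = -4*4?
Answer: 0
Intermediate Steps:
a = -16
C(y) = 3/14 - y/16 (C(y) = 3/14 + y/(-16) = 3*(1/14) + y*(-1/16) = 3/14 - y/16)
(-943 + (C((-4 + 5)*4) - 423))*((0 + 0)*(0*(-7))) = (-943 + ((3/14 - (-4 + 5)*4/16) - 423))*((0 + 0)*(0*(-7))) = (-943 + ((3/14 - 4/16) - 423))*(0*0) = (-943 + ((3/14 - 1/16*4) - 423))*0 = (-943 + ((3/14 - 1/4) - 423))*0 = (-943 + (-1/28 - 423))*0 = (-943 - 11845/28)*0 = -38249/28*0 = 0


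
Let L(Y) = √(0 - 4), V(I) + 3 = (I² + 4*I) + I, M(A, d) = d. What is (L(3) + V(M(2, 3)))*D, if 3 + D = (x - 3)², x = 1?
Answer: 21 + 2*I ≈ 21.0 + 2.0*I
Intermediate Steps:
V(I) = -3 + I² + 5*I (V(I) = -3 + ((I² + 4*I) + I) = -3 + (I² + 5*I) = -3 + I² + 5*I)
L(Y) = 2*I (L(Y) = √(-4) = 2*I)
D = 1 (D = -3 + (1 - 3)² = -3 + (-2)² = -3 + 4 = 1)
(L(3) + V(M(2, 3)))*D = (2*I + (-3 + 3² + 5*3))*1 = (2*I + (-3 + 9 + 15))*1 = (2*I + 21)*1 = (21 + 2*I)*1 = 21 + 2*I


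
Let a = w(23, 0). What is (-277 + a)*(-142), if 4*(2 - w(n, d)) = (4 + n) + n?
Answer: 40825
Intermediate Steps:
w(n, d) = 1 - n/2 (w(n, d) = 2 - ((4 + n) + n)/4 = 2 - (4 + 2*n)/4 = 2 + (-1 - n/2) = 1 - n/2)
a = -21/2 (a = 1 - ½*23 = 1 - 23/2 = -21/2 ≈ -10.500)
(-277 + a)*(-142) = (-277 - 21/2)*(-142) = -575/2*(-142) = 40825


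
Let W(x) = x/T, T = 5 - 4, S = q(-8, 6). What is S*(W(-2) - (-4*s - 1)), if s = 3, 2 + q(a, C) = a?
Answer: -110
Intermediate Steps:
q(a, C) = -2 + a
S = -10 (S = -2 - 8 = -10)
T = 1
W(x) = x (W(x) = x/1 = x*1 = x)
S*(W(-2) - (-4*s - 1)) = -10*(-2 - (-4*3 - 1)) = -10*(-2 - (-12 - 1)) = -10*(-2 - 1*(-13)) = -10*(-2 + 13) = -10*11 = -110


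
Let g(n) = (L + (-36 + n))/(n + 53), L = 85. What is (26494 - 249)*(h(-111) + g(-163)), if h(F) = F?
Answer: -31745952/11 ≈ -2.8860e+6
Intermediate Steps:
g(n) = (49 + n)/(53 + n) (g(n) = (85 + (-36 + n))/(n + 53) = (49 + n)/(53 + n))
(26494 - 249)*(h(-111) + g(-163)) = (26494 - 249)*(-111 + (49 - 163)/(53 - 163)) = 26245*(-111 - 114/(-110)) = 26245*(-111 - 1/110*(-114)) = 26245*(-111 + 57/55) = 26245*(-6048/55) = -31745952/11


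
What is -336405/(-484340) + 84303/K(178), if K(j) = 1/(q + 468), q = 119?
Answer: 4793596450629/96868 ≈ 4.9486e+7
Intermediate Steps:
K(j) = 1/587 (K(j) = 1/(119 + 468) = 1/587)
-336405/(-484340) + 84303/K(178) = -336405/(-484340) + 84303/(1/587) = -336405*(-1/484340) + 84303*587 = 67281/96868 + 49485861 = 4793596450629/96868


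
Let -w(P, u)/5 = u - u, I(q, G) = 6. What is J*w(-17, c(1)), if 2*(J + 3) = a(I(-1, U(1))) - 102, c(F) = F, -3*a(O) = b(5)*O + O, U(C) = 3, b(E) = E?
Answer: 0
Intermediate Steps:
a(O) = -2*O (a(O) = -(5*O + O)/3 = -2*O)
w(P, u) = 0 (w(P, u) = -5*(u - u) = -5*0 = 0)
J = -60 (J = -3 + (-2*6 - 102)/2 = -3 + (-12 - 102)/2 = -3 + (1/2)*(-114) = -3 - 57 = -60)
J*w(-17, c(1)) = -60*0 = 0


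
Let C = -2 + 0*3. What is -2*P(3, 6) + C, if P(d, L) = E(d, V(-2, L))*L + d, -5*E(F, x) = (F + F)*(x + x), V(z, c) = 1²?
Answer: 104/5 ≈ 20.800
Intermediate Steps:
V(z, c) = 1
E(F, x) = -4*F*x/5 (E(F, x) = -(F + F)*(x + x)/5 = -2*F*2*x/5 = -4*F*x/5)
C = -2 (C = -2 + 0 = -2)
P(d, L) = d - 4*L*d/5 (P(d, L) = (-⅘*d*1)*L + d = (-4*d/5)*L + d = -4*L*d/5 + d = d - 4*L*d/5)
-2*P(3, 6) + C = -2*3*(5 - 4*6)/5 - 2 = -2*3*(5 - 24)/5 - 2 = -2*3*(-19)/5 - 2 = -2*(-57/5) - 2 = 114/5 - 2 = 104/5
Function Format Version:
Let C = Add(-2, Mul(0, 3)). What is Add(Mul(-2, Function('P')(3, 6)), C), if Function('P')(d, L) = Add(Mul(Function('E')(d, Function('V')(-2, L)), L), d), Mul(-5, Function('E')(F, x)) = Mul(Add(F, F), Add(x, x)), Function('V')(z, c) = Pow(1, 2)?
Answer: Rational(104, 5) ≈ 20.800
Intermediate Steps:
Function('V')(z, c) = 1
Function('E')(F, x) = Mul(Rational(-4, 5), F, x) (Function('E')(F, x) = Mul(Rational(-1, 5), Mul(Add(F, F), Add(x, x))) = Mul(Rational(-1, 5), Mul(Mul(2, F), Mul(2, x))) = Mul(Rational(-1, 5), Mul(4, F, x)) = Mul(Rational(-4, 5), F, x))
C = -2 (C = Add(-2, 0) = -2)
Function('P')(d, L) = Add(d, Mul(Rational(-4, 5), L, d)) (Function('P')(d, L) = Add(Mul(Mul(Rational(-4, 5), d, 1), L), d) = Add(Mul(Mul(Rational(-4, 5), d), L), d) = Add(Mul(Rational(-4, 5), L, d), d) = Add(d, Mul(Rational(-4, 5), L, d)))
Add(Mul(-2, Function('P')(3, 6)), C) = Add(Mul(-2, Mul(Rational(1, 5), 3, Add(5, Mul(-4, 6)))), -2) = Add(Mul(-2, Mul(Rational(1, 5), 3, Add(5, -24))), -2) = Add(Mul(-2, Mul(Rational(1, 5), 3, -19)), -2) = Add(Mul(-2, Rational(-57, 5)), -2) = Add(Rational(114, 5), -2) = Rational(104, 5)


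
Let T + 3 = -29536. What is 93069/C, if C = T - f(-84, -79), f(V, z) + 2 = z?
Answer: -93069/29458 ≈ -3.1594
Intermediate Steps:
T = -29539 (T = -3 - 29536 = -29539)
f(V, z) = -2 + z
C = -29458 (C = -29539 - (-2 - 79) = -29539 - 1*(-81) = -29539 + 81 = -29458)
93069/C = 93069/(-29458) = 93069*(-1/29458) = -93069/29458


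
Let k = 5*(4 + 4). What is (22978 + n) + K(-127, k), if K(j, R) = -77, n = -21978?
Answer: 923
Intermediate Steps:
k = 40 (k = 5*8 = 40)
(22978 + n) + K(-127, k) = (22978 - 21978) - 77 = 1000 - 77 = 923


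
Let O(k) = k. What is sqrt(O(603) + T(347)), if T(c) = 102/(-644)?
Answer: sqrt(62505030)/322 ≈ 24.553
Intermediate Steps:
T(c) = -51/322 (T(c) = 102*(-1/644) = -51/322)
sqrt(O(603) + T(347)) = sqrt(603 - 51/322) = sqrt(194115/322) = sqrt(62505030)/322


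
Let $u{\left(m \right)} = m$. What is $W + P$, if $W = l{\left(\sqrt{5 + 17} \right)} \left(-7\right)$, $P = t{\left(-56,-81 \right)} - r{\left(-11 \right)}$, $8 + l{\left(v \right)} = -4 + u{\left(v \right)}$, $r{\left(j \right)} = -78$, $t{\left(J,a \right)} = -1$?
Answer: $161 - 7 \sqrt{22} \approx 128.17$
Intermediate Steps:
$l{\left(v \right)} = -12 + v$ ($l{\left(v \right)} = -8 + \left(-4 + v\right) = -12 + v$)
$P = 77$ ($P = -1 - -78 = -1 + 78 = 77$)
$W = 84 - 7 \sqrt{22}$ ($W = \left(-12 + \sqrt{5 + 17}\right) \left(-7\right) = \left(-12 + \sqrt{22}\right) \left(-7\right) = 84 - 7 \sqrt{22} \approx 51.167$)
$W + P = \left(84 - 7 \sqrt{22}\right) + 77 = 161 - 7 \sqrt{22}$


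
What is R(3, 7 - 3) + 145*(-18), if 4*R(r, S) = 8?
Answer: -2608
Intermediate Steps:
R(r, S) = 2 (R(r, S) = (¼)*8 = 2)
R(3, 7 - 3) + 145*(-18) = 2 + 145*(-18) = 2 - 2610 = -2608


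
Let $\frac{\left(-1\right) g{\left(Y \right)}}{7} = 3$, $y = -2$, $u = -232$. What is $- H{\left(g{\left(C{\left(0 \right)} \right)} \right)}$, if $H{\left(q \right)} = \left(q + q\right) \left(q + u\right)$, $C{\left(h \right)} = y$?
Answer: $-10626$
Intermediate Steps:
$C{\left(h \right)} = -2$
$g{\left(Y \right)} = -21$ ($g{\left(Y \right)} = \left(-7\right) 3 = -21$)
$H{\left(q \right)} = 2 q \left(-232 + q\right)$ ($H{\left(q \right)} = \left(q + q\right) \left(q - 232\right) = 2 q \left(-232 + q\right)$)
$- H{\left(g{\left(C{\left(0 \right)} \right)} \right)} = - 2 \left(-21\right) \left(-232 - 21\right) = - 2 \left(-21\right) \left(-253\right) = \left(-1\right) 10626 = -10626$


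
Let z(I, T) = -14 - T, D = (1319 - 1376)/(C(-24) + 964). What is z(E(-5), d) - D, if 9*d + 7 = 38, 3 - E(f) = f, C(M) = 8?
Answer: -5633/324 ≈ -17.386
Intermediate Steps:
E(f) = 3 - f
d = 31/9 (d = -7/9 + (1/9)*38 = -7/9 + 38/9 = 31/9 ≈ 3.4444)
D = -19/324 (D = (1319 - 1376)/(8 + 964) = -57/972 = -57*1/972 = -19/324 ≈ -0.058642)
z(E(-5), d) - D = (-14 - 1*31/9) - 1*(-19/324) = (-14 - 31/9) + 19/324 = -157/9 + 19/324 = -5633/324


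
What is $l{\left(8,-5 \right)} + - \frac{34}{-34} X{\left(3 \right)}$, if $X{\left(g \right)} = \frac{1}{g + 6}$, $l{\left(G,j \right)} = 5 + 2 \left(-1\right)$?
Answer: $\frac{28}{9} \approx 3.1111$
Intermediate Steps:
$l{\left(G,j \right)} = 3$ ($l{\left(G,j \right)} = 5 - 2 = 3$)
$X{\left(g \right)} = \frac{1}{6 + g}$
$l{\left(8,-5 \right)} + - \frac{34}{-34} X{\left(3 \right)} = 3 + \frac{\left(-34\right) \frac{1}{-34}}{6 + 3} = 3 + \frac{\left(-34\right) \left(- \frac{1}{34}\right)}{9} = 3 + 1 \cdot \frac{1}{9} = 3 + \frac{1}{9} = \frac{28}{9}$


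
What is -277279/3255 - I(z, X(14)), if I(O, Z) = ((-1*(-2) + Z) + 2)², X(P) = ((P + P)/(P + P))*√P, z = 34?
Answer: -374929/3255 - 8*√14 ≈ -145.12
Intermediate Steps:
X(P) = √P (X(P) = ((2*P)/((2*P)))*√P = ((2*P)*(1/(2*P)))*√P = 1*√P = √P)
I(O, Z) = (4 + Z)² (I(O, Z) = ((2 + Z) + 2)² = (4 + Z)²)
-277279/3255 - I(z, X(14)) = -277279/3255 - (4 + √14)²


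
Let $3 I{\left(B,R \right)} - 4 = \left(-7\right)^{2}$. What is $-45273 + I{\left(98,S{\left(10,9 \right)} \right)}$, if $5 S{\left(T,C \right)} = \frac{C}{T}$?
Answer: $- \frac{135766}{3} \approx -45255.0$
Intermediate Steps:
$S{\left(T,C \right)} = \frac{C}{5 T}$ ($S{\left(T,C \right)} = \frac{C \frac{1}{T}}{5} = \frac{C}{5 T}$)
$I{\left(B,R \right)} = \frac{53}{3}$ ($I{\left(B,R \right)} = \frac{4}{3} + \frac{\left(-7\right)^{2}}{3} = \frac{4}{3} + \frac{1}{3} \cdot 49 = \frac{4}{3} + \frac{49}{3} = \frac{53}{3}$)
$-45273 + I{\left(98,S{\left(10,9 \right)} \right)} = -45273 + \frac{53}{3} = - \frac{135766}{3}$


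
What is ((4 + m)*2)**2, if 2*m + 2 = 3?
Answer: 81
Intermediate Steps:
m = 1/2 (m = -1 + (1/2)*3 = -1 + 3/2 = 1/2 ≈ 0.50000)
((4 + m)*2)**2 = ((4 + 1/2)*2)**2 = ((9/2)*2)**2 = 9**2 = 81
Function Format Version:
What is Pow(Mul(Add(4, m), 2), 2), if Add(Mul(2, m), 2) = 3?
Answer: 81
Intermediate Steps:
m = Rational(1, 2) (m = Add(-1, Mul(Rational(1, 2), 3)) = Add(-1, Rational(3, 2)) = Rational(1, 2) ≈ 0.50000)
Pow(Mul(Add(4, m), 2), 2) = Pow(Mul(Add(4, Rational(1, 2)), 2), 2) = Pow(Mul(Rational(9, 2), 2), 2) = Pow(9, 2) = 81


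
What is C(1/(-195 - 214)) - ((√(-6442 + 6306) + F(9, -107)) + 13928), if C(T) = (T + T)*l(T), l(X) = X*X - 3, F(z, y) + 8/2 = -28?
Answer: -950734537700/68417929 - 2*I*√34 ≈ -13896.0 - 11.662*I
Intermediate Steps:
F(z, y) = -32 (F(z, y) = -4 - 28 = -32)
l(X) = -3 + X² (l(X) = X² - 3 = -3 + X²)
C(T) = 2*T*(-3 + T²) (C(T) = (T + T)*(-3 + T²) = (2*T)*(-3 + T²) = 2*T*(-3 + T²))
C(1/(-195 - 214)) - ((√(-6442 + 6306) + F(9, -107)) + 13928) = 2*(-3 + (1/(-195 - 214))²)/(-195 - 214) - ((√(-6442 + 6306) - 32) + 13928) = 2*(-3 + (1/(-409))²)/(-409) - ((√(-136) - 32) + 13928) = 2*(-1/409)*(-3 + (-1/409)²) - ((2*I*√34 - 32) + 13928) = 2*(-1/409)*(-3 + 1/167281) - ((-32 + 2*I*√34) + 13928) = 2*(-1/409)*(-501842/167281) - (13896 + 2*I*√34) = 1003684/68417929 + (-13896 - 2*I*√34) = -950734537700/68417929 - 2*I*√34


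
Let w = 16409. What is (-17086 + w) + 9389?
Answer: 8712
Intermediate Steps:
(-17086 + w) + 9389 = (-17086 + 16409) + 9389 = -677 + 9389 = 8712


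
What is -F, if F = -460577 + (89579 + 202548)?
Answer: 168450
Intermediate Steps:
F = -168450 (F = -460577 + 292127 = -168450)
-F = -1*(-168450) = 168450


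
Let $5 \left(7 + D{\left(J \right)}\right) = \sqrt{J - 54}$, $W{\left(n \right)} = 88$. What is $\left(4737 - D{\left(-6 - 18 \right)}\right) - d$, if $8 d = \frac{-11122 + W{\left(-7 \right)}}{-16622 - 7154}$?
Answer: $\frac{451167859}{95104} - \frac{i \sqrt{78}}{5} \approx 4743.9 - 1.7664 i$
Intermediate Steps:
$D{\left(J \right)} = -7 + \frac{\sqrt{-54 + J}}{5}$ ($D{\left(J \right)} = -7 + \frac{\sqrt{J - 54}}{5} = -7 + \frac{\sqrt{-54 + J}}{5}$)
$d = \frac{5517}{95104}$ ($d = \frac{\left(-11122 + 88\right) \frac{1}{-16622 - 7154}}{8} = \frac{\left(-11034\right) \frac{1}{-23776}}{8} = \frac{\left(-11034\right) \left(- \frac{1}{23776}\right)}{8} = \frac{1}{8} \cdot \frac{5517}{11888} = \frac{5517}{95104} \approx 0.05801$)
$\left(4737 - D{\left(-6 - 18 \right)}\right) - d = \left(4737 - \left(-7 + \frac{\sqrt{-54 - 24}}{5}\right)\right) - \frac{5517}{95104} = \left(4737 - \left(-7 + \frac{\sqrt{-78}}{5}\right)\right) - \frac{5517}{95104} = \left(4737 - \left(-7 + \frac{i \sqrt{78}}{5}\right)\right) - \frac{5517}{95104} = \left(4737 + \left(7 - \frac{i \sqrt{78}}{5}\right)\right) - \frac{5517}{95104} = \left(4744 - \frac{i \sqrt{78}}{5}\right) - \frac{5517}{95104} = \frac{451167859}{95104} - \frac{i \sqrt{78}}{5}$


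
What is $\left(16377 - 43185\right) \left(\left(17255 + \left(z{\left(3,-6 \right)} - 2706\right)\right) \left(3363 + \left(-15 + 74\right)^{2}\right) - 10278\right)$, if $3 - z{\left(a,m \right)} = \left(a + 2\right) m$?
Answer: $-2675141635440$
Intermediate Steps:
$z{\left(a,m \right)} = 3 - m \left(2 + a\right)$ ($z{\left(a,m \right)} = 3 - \left(a + 2\right) m = 3 - \left(2 + a\right) m = 3 - m \left(2 + a\right)$)
$\left(16377 - 43185\right) \left(\left(17255 + \left(z{\left(3,-6 \right)} - 2706\right)\right) \left(3363 + \left(-15 + 74\right)^{2}\right) - 10278\right) = \left(16377 - 43185\right) \left(\left(17255 - 2673\right) \left(3363 + \left(-15 + 74\right)^{2}\right) - 10278\right) = - 26808 \left(\left(17255 + \left(\left(3 + 12 + 18\right) - 2706\right)\right) \left(3363 + 59^{2}\right) - 10278\right) = - 26808 \left(\left(17255 + \left(33 - 2706\right)\right) \left(3363 + 3481\right) - 10278\right) = - 26808 \left(\left(17255 - 2673\right) 6844 - 10278\right) = - 26808 \left(14582 \cdot 6844 - 10278\right) = - 26808 \left(99799208 - 10278\right) = \left(-26808\right) 99788930 = -2675141635440$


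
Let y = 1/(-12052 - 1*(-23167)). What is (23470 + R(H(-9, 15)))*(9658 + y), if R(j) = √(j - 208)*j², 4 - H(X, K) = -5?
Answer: 503894661674/2223 + 966138039*I*√199/1235 ≈ 2.2667e+8 + 1.1036e+7*I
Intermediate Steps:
H(X, K) = 9 (H(X, K) = 4 - 1*(-5) = 4 + 5 = 9)
R(j) = j²*√(-208 + j) (R(j) = √(-208 + j)*j² = j²*√(-208 + j))
y = 1/11115 (y = 1/(-12052 + 23167) = 1/11115 ≈ 8.9969e-5)
(23470 + R(H(-9, 15)))*(9658 + y) = (23470 + 9²*√(-208 + 9))*(9658 + 1/11115) = (23470 + 81*√(-199))*(107348671/11115) = (23470 + 81*(I*√199))*(107348671/11115) = (23470 + 81*I*√199)*(107348671/11115) = 503894661674/2223 + 966138039*I*√199/1235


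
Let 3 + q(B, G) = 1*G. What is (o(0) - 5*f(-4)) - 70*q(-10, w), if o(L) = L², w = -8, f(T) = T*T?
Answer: 690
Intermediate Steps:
f(T) = T²
q(B, G) = -3 + G (q(B, G) = -3 + 1*G = -3 + G)
(o(0) - 5*f(-4)) - 70*q(-10, w) = (0² - 5*(-4)²) - 70*(-3 - 8) = (0 - 5*16) - 70*(-11) = (0 - 80) + 770 = -80 + 770 = 690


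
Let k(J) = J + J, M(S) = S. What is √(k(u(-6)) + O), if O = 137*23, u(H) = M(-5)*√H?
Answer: √(3151 - 10*I*√6) ≈ 56.134 - 0.2182*I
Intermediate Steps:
u(H) = -5*√H
O = 3151
k(J) = 2*J
√(k(u(-6)) + O) = √(2*(-5*I*√6) + 3151) = √(-10*I*√6 + 3151) = √(3151 - 10*I*√6)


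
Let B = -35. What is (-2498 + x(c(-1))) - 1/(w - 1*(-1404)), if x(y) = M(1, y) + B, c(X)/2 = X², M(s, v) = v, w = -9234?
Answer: -19817729/7830 ≈ -2531.0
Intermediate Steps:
c(X) = 2*X²
x(y) = -35 + y (x(y) = y - 35 = -35 + y)
(-2498 + x(c(-1))) - 1/(w - 1*(-1404)) = (-2498 + (-35 + 2*(-1)²)) - 1/(-9234 - 1*(-1404)) = (-2498 + (-35 + 2*1)) - 1/(-9234 + 1404) = (-2498 + (-35 + 2)) - 1/(-7830) = (-2498 - 33) - 1*(-1/7830) = -2531 + 1/7830 = -19817729/7830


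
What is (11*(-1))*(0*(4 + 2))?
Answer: 0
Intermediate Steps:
(11*(-1))*(0*(4 + 2)) = -0*6 = -11*0 = 0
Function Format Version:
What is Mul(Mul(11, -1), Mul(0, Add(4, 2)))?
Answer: 0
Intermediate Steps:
Mul(Mul(11, -1), Mul(0, Add(4, 2))) = Mul(-11, Mul(0, 6)) = Mul(-11, 0) = 0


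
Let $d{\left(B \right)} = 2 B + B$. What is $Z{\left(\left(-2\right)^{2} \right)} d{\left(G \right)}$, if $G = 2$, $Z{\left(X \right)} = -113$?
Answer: $-678$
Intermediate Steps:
$d{\left(B \right)} = 3 B$
$Z{\left(\left(-2\right)^{2} \right)} d{\left(G \right)} = - 113 \cdot 3 \cdot 2 = \left(-113\right) 6 = -678$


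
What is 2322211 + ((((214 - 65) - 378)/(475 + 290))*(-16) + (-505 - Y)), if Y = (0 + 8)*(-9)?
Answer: 1776163834/765 ≈ 2.3218e+6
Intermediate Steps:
Y = -72 (Y = 8*(-9) = -72)
2322211 + ((((214 - 65) - 378)/(475 + 290))*(-16) + (-505 - Y)) = 2322211 + ((((214 - 65) - 378)/(475 + 290))*(-16) + (-505 - 1*(-72))) = 2322211 + (((149 - 378)/765)*(-16) + (-505 + 72)) = 2322211 + (-229*1/765*(-16) - 433) = 2322211 + (-229/765*(-16) - 433) = 2322211 + (3664/765 - 433) = 2322211 - 327581/765 = 1776163834/765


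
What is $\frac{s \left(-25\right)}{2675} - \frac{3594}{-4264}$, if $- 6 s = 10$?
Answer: $\frac{587497}{684372} \approx 0.85845$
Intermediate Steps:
$s = - \frac{5}{3}$ ($s = \left(- \frac{1}{6}\right) 10 = - \frac{5}{3} \approx -1.6667$)
$\frac{s \left(-25\right)}{2675} - \frac{3594}{-4264} = \frac{\left(- \frac{5}{3}\right) \left(-25\right)}{2675} - \frac{3594}{-4264} = \frac{125}{3} \cdot \frac{1}{2675} - - \frac{1797}{2132} = \frac{5}{321} + \frac{1797}{2132} = \frac{587497}{684372}$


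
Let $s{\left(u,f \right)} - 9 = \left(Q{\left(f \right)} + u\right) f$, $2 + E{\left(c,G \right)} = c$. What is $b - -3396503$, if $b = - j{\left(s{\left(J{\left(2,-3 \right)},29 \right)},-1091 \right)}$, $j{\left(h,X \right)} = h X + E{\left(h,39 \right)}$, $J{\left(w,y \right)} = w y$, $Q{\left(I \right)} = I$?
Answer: $4133345$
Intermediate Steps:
$E{\left(c,G \right)} = -2 + c$
$s{\left(u,f \right)} = 9 + f \left(f + u\right)$ ($s{\left(u,f \right)} = 9 + \left(f + u\right) f = 9 + f \left(f + u\right)$)
$j{\left(h,X \right)} = -2 + h + X h$ ($j{\left(h,X \right)} = h X + \left(-2 + h\right) = X h + \left(-2 + h\right) = -2 + h + X h$)
$b = 736842$ ($b = - (-2 + \left(9 + 29^{2} + 29 \cdot 2 \left(-3\right)\right) - 1091 \left(9 + 29^{2} + 29 \cdot 2 \left(-3\right)\right)) = - (-2 + \left(9 + 841 + 29 \left(-6\right)\right) - 1091 \left(9 + 841 + 29 \left(-6\right)\right)) = - (-2 + \left(9 + 841 - 174\right) - 1091 \left(9 + 841 - 174\right)) = - (-2 + 676 - 737516) = \left(-1\right) \left(-736842\right) = 736842$)
$b - -3396503 = 736842 - -3396503 = 736842 + 3396503 = 4133345$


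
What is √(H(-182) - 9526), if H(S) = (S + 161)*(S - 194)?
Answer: I*√1630 ≈ 40.373*I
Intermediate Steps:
H(S) = (-194 + S)*(161 + S) (H(S) = (161 + S)*(-194 + S) = (-194 + S)*(161 + S))
√(H(-182) - 9526) = √((-31234 + (-182)² - 33*(-182)) - 9526) = √((-31234 + 33124 + 6006) - 9526) = √(7896 - 9526) = √(-1630) = I*√1630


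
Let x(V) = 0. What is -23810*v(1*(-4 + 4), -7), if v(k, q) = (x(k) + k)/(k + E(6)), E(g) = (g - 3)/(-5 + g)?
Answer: 0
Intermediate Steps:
E(g) = (-3 + g)/(-5 + g)
v(k, q) = k/(3 + k) (v(k, q) = (0 + k)/(k + (-3 + 6)/(-5 + 6)) = k/(k + 3/1) = k/(k + 1*3) = k/(k + 3) = k/(3 + k))
-23810*v(1*(-4 + 4), -7) = -23810*1*(-4 + 4)/(3 + 1*(-4 + 4)) = -23810*1*0/(3 + 1*0) = -0/(3 + 0) = -0/3 = -23810*0 = 0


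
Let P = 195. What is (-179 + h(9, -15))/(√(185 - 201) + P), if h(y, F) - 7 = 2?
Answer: -33150/38041 + 680*I/38041 ≈ -0.87143 + 0.017875*I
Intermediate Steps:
h(y, F) = 9 (h(y, F) = 7 + 2 = 9)
(-179 + h(9, -15))/(√(185 - 201) + P) = (-179 + 9)/(√(185 - 201) + 195) = -170/(√(-16) + 195) = -170/(4*I + 195) = -170*(195 - 4*I)/38041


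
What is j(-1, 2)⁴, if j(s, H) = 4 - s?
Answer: 625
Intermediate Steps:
j(-1, 2)⁴ = (4 - 1*(-1))⁴ = (4 + 1)⁴ = 5⁴ = 625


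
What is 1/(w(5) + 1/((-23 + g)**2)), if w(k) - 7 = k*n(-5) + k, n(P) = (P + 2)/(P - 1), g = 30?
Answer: 98/1423 ≈ 0.068869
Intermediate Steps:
n(P) = (2 + P)/(-1 + P)
w(k) = 7 + 3*k/2 (w(k) = 7 + (k*((2 - 5)/(-1 - 5)) + k) = 7 + (k*(-3/(-6)) + k) = 7 + (k*(-1/6*(-3)) + k) = 7 + (k*(1/2) + k) = 7 + (k/2 + k) = 7 + 3*k/2)
1/(w(5) + 1/((-23 + g)**2)) = 1/((7 + (3/2)*5) + 1/((-23 + 30)**2)) = 1/((7 + 15/2) + 1/(7**2)) = 1/(29/2 + 1/49) = 1/(1423/98) = 98/1423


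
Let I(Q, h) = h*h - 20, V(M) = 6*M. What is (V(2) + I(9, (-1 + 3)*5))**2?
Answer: 8464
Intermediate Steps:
I(Q, h) = -20 + h**2 (I(Q, h) = h**2 - 20 = -20 + h**2)
(V(2) + I(9, (-1 + 3)*5))**2 = (6*2 + (-20 + ((-1 + 3)*5)**2))**2 = (12 + (-20 + (2*5)**2))**2 = (12 + (-20 + 10**2))**2 = (12 + (-20 + 100))**2 = (12 + 80)**2 = 92**2 = 8464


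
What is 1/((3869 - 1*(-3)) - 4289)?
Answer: -1/417 ≈ -0.0023981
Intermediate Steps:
1/((3869 - 1*(-3)) - 4289) = 1/((3869 + 3) - 4289) = 1/(3872 - 4289) = 1/(-417) = -1/417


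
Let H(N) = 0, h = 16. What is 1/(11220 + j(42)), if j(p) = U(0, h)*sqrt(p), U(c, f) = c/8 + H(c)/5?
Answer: 1/11220 ≈ 8.9127e-5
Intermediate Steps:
U(c, f) = c/8 (U(c, f) = c/8 + 0/5 = c*(1/8) + 0*(1/5) = c/8 + 0 = c/8)
j(p) = 0 (j(p) = ((1/8)*0)*sqrt(p) = 0*sqrt(p) = 0)
1/(11220 + j(42)) = 1/(11220 + 0) = 1/11220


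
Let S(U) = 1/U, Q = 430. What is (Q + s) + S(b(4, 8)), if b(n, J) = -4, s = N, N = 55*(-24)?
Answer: -3561/4 ≈ -890.25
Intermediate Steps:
N = -1320
s = -1320
(Q + s) + S(b(4, 8)) = (430 - 1320) + 1/(-4) = -890 - 1/4 = -3561/4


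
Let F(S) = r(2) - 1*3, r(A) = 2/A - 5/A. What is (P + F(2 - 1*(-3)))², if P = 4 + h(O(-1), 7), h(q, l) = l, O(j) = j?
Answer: 169/4 ≈ 42.250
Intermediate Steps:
P = 11 (P = 4 + 7 = 11)
r(A) = -3/A
F(S) = -9/2 (F(S) = -3/2 - 1*3 = -3*½ - 3 = -3/2 - 3 = -9/2)
(P + F(2 - 1*(-3)))² = (11 - 9/2)² = (13/2)² = 169/4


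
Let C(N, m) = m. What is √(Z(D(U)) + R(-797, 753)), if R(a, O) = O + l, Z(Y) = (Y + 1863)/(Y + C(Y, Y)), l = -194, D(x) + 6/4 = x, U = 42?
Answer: √2330/2 ≈ 24.135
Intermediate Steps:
D(x) = -3/2 + x
Z(Y) = (1863 + Y)/(2*Y) (Z(Y) = (Y + 1863)/(Y + Y) = (1863 + Y)/((2*Y)) = (1863 + Y)*(1/(2*Y)) = (1863 + Y)/(2*Y))
R(a, O) = -194 + O (R(a, O) = O - 194 = -194 + O)
√(Z(D(U)) + R(-797, 753)) = √((1863 + (-3/2 + 42))/(2*(-3/2 + 42)) + (-194 + 753)) = √((1863 + 81/2)/(2*(81/2)) + 559) = √((½)*(2/81)*(3807/2) + 559) = √(47/2 + 559) = √(1165/2) = √2330/2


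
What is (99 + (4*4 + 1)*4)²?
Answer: 27889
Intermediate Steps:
(99 + (4*4 + 1)*4)² = (99 + (16 + 1)*4)² = (99 + 17*4)² = (99 + 68)² = 167² = 27889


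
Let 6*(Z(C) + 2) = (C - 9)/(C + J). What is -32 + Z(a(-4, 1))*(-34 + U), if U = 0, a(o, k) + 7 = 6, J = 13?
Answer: 733/18 ≈ 40.722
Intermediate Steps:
a(o, k) = -1 (a(o, k) = -7 + 6 = -1)
Z(C) = -2 + (-9 + C)/(6*(13 + C)) (Z(C) = -2 + ((C - 9)/(C + 13))/6 = -2 + ((-9 + C)/(13 + C))/6 = -2 + (-9 + C)/(6*(13 + C)))
-32 + Z(a(-4, 1))*(-34 + U) = -32 + (11*(-15 - 1*(-1))/(6*(13 - 1)))*(-34 + 0) = -32 + ((11/6)*(-15 + 1)/12)*(-34) = -32 + ((11/6)*(1/12)*(-14))*(-34) = -32 - 77/36*(-34) = -32 + 1309/18 = 733/18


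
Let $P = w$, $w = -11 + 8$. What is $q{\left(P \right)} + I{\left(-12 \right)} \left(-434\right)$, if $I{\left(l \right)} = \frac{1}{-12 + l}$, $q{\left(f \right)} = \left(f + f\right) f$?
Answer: $\frac{433}{12} \approx 36.083$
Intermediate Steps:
$w = -3$
$P = -3$
$q{\left(f \right)} = 2 f^{2}$ ($q{\left(f \right)} = 2 f f = 2 f^{2}$)
$q{\left(P \right)} + I{\left(-12 \right)} \left(-434\right) = 2 \left(-3\right)^{2} + \frac{1}{-12 - 12} \left(-434\right) = 2 \cdot 9 + \frac{1}{-24} \left(-434\right) = 18 - - \frac{217}{12} = 18 + \frac{217}{12} = \frac{433}{12}$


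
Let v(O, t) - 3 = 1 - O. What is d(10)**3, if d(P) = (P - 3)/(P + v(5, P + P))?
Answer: 343/729 ≈ 0.47051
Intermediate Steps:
v(O, t) = 4 - O (v(O, t) = 3 + (1 - O) = 4 - O)
d(P) = (-3 + P)/(-1 + P) (d(P) = (P - 3)/(P + (4 - 1*5)) = (-3 + P)/(P + (4 - 5)) = (-3 + P)/(P - 1) = (-3 + P)/(-1 + P))
d(10)**3 = ((-3 + 10)/(-1 + 10))**3 = (7/9)**3 = 343/729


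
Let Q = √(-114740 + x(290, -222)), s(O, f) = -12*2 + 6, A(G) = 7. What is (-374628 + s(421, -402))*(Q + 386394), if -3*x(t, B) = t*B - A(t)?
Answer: -144760966524 - 124882*I*√839499 ≈ -1.4476e+11 - 1.1442e+8*I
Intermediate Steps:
s(O, f) = -18 (s(O, f) = -24 + 6 = -18)
x(t, B) = 7/3 - B*t/3 (x(t, B) = -(t*B - 1*7)/3 = -(B*t - 7)/3 = -(-7 + B*t)/3 = 7/3 - B*t/3)
Q = I*√839499/3 (Q = √(-114740 + (7/3 - ⅓*(-222)*290)) = √(-114740 + (7/3 + 21460)) = √(-114740 + 64387/3) = √(-279833/3) = I*√839499/3 ≈ 305.41*I)
(-374628 + s(421, -402))*(Q + 386394) = (-374628 - 18)*(I*√839499/3 + 386394) = -374646*(386394 + I*√839499/3) = -144760966524 - 124882*I*√839499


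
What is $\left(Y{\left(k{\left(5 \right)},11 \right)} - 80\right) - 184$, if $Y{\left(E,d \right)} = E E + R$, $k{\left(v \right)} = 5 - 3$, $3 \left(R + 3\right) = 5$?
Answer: $- \frac{784}{3} \approx -261.33$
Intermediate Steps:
$R = - \frac{4}{3}$ ($R = -3 + \frac{1}{3} \cdot 5 = -3 + \frac{5}{3} = - \frac{4}{3} \approx -1.3333$)
$k{\left(v \right)} = 2$
$Y{\left(E,d \right)} = - \frac{4}{3} + E^{2}$ ($Y{\left(E,d \right)} = E E - \frac{4}{3} = E^{2} - \frac{4}{3} = - \frac{4}{3} + E^{2}$)
$\left(Y{\left(k{\left(5 \right)},11 \right)} - 80\right) - 184 = \left(\left(- \frac{4}{3} + 2^{2}\right) - 80\right) - 184 = \left(\left(- \frac{4}{3} + 4\right) - 80\right) - 184 = \left(\frac{8}{3} - 80\right) - 184 = - \frac{232}{3} - 184 = - \frac{784}{3}$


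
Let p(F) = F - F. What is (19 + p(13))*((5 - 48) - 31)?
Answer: -1406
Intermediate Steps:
p(F) = 0
(19 + p(13))*((5 - 48) - 31) = (19 + 0)*((5 - 48) - 31) = 19*(-43 - 31) = 19*(-74) = -1406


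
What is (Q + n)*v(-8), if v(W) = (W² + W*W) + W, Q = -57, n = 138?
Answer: 9720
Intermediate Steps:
v(W) = W + 2*W² (v(W) = (W² + W²) + W = 2*W² + W = W + 2*W²)
(Q + n)*v(-8) = (-57 + 138)*(-8*(1 + 2*(-8))) = 81*(-8*(1 - 16)) = 81*(-8*(-15)) = 81*120 = 9720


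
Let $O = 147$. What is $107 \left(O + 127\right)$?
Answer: $29318$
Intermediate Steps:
$107 \left(O + 127\right) = 107 \left(147 + 127\right) = 107 \cdot 274 = 29318$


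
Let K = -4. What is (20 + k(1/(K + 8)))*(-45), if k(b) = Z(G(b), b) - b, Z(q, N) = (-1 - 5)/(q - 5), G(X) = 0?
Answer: -3771/4 ≈ -942.75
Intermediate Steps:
Z(q, N) = -6/(-5 + q)
k(b) = 6/5 - b (k(b) = -6/(-5 + 0) - b = -6/(-5) - b = -6*(-⅕) - b = 6/5 - b)
(20 + k(1/(K + 8)))*(-45) = (20 + (6/5 - 1/(-4 + 8)))*(-45) = (20 + (6/5 - 1/4))*(-45) = (20 + (6/5 - 1*¼))*(-45) = (20 + (6/5 - ¼))*(-45) = (20 + 19/20)*(-45) = (419/20)*(-45) = -3771/4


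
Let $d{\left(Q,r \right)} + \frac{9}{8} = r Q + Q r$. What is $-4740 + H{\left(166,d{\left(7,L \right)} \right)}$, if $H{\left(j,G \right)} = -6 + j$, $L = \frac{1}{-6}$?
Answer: $-4580$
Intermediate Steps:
$L = - \frac{1}{6} \approx -0.16667$
$d{\left(Q,r \right)} = - \frac{9}{8} + 2 Q r$ ($d{\left(Q,r \right)} = - \frac{9}{8} + \left(r Q + Q r\right) = - \frac{9}{8} + \left(Q r + Q r\right) = - \frac{9}{8} + 2 Q r$)
$-4740 + H{\left(166,d{\left(7,L \right)} \right)} = -4740 + \left(-6 + 166\right) = -4740 + 160 = -4580$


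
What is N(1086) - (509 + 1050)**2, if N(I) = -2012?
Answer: -2432493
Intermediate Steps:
N(1086) - (509 + 1050)**2 = -2012 - (509 + 1050)**2 = -2012 - 1*1559**2 = -2012 - 1*2430481 = -2012 - 2430481 = -2432493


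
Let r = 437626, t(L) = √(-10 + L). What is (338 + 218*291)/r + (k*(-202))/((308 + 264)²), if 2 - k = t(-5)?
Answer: 2586210735/17898028148 + 101*I*√15/163592 ≈ 0.1445 + 0.0023911*I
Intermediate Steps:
k = 2 - I*√15 (k = 2 - √(-10 - 5) = 2 - √(-15) = 2 - I*√15 ≈ 2.0 - 3.873*I)
(338 + 218*291)/r + (k*(-202))/((308 + 264)²) = (338 + 218*291)/437626 + ((2 - I*√15)*(-202))/((308 + 264)²) = (338 + 63438)*(1/437626) + (-404 + 202*I*√15)/(572²) = 63776*(1/437626) + (-404 + 202*I*√15)/327184 = 31888/218813 + (-404 + 202*I*√15)*(1/327184) = 31888/218813 + (-101/81796 + 101*I*√15/163592) = 2586210735/17898028148 + 101*I*√15/163592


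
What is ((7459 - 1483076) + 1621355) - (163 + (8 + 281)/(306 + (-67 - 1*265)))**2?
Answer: 82924287/676 ≈ 1.2267e+5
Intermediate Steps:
((7459 - 1483076) + 1621355) - (163 + (8 + 281)/(306 + (-67 - 1*265)))**2 = (-1475617 + 1621355) - (163 + 289/(306 + (-67 - 265)))**2 = 145738 - (163 + 289/(306 - 332))**2 = 145738 - (163 + 289/(-26))**2 = 145738 - (163 + 289*(-1/26))**2 = 145738 - (163 - 289/26)**2 = 145738 - (3949/26)**2 = 145738 - 1*15594601/676 = 145738 - 15594601/676 = 82924287/676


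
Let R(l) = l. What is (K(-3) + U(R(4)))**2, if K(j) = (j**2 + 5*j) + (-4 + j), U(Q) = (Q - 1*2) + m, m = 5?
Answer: 36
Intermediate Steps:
U(Q) = 3 + Q (U(Q) = (Q - 1*2) + 5 = (Q - 2) + 5 = (-2 + Q) + 5 = 3 + Q)
K(j) = -4 + j**2 + 6*j
(K(-3) + U(R(4)))**2 = ((-4 + (-3)**2 + 6*(-3)) + (3 + 4))**2 = ((-4 + 9 - 18) + 7)**2 = (-13 + 7)**2 = (-6)**2 = 36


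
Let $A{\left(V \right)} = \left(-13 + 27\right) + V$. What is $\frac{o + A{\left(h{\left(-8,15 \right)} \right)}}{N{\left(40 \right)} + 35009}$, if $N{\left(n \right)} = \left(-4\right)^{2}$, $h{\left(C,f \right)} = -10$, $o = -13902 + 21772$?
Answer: $\frac{7874}{35025} \approx 0.22481$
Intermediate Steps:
$o = 7870$
$A{\left(V \right)} = 14 + V$
$N{\left(n \right)} = 16$
$\frac{o + A{\left(h{\left(-8,15 \right)} \right)}}{N{\left(40 \right)} + 35009} = \frac{7870 + \left(14 - 10\right)}{16 + 35009} = \frac{7870 + 4}{35025} = 7874 \cdot \frac{1}{35025} = \frac{7874}{35025}$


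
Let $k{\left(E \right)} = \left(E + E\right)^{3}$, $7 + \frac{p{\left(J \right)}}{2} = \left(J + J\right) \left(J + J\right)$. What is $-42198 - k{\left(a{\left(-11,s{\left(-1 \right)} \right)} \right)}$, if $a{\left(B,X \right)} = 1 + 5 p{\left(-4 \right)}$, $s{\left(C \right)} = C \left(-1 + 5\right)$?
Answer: $-1489397486$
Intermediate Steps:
$p{\left(J \right)} = -14 + 8 J^{2}$ ($p{\left(J \right)} = -14 + 2 \left(J + J\right) \left(J + J\right) = -14 + 2 \cdot 2 J 2 J = -14 + 2 \cdot 4 J^{2} = -14 + 8 J^{2}$)
$s{\left(C \right)} = 4 C$ ($s{\left(C \right)} = C 4 = 4 C$)
$a{\left(B,X \right)} = 571$ ($a{\left(B,X \right)} = 1 + 5 \left(-14 + 8 \left(-4\right)^{2}\right) = 1 + 5 \left(-14 + 8 \cdot 16\right) = 1 + 5 \left(-14 + 128\right) = 1 + 5 \cdot 114 = 1 + 570 = 571$)
$k{\left(E \right)} = 8 E^{3}$ ($k{\left(E \right)} = \left(2 E\right)^{3} = 8 E^{3}$)
$-42198 - k{\left(a{\left(-11,s{\left(-1 \right)} \right)} \right)} = -42198 - 8 \cdot 571^{3} = -42198 - 8 \cdot 186169411 = -42198 - 1489355288 = -1489397486$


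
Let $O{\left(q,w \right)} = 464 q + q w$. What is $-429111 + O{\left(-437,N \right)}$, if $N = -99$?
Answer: $-588616$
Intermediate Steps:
$-429111 + O{\left(-437,N \right)} = -429111 - 437 \left(464 - 99\right) = -429111 - 159505 = -588616$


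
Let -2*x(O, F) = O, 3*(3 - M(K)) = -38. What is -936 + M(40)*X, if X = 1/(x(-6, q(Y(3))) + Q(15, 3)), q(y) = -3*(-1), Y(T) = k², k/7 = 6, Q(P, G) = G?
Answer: -16801/18 ≈ -933.39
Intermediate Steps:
k = 42 (k = 7*6 = 42)
Y(T) = 1764 (Y(T) = 42² = 1764)
M(K) = 47/3 (M(K) = 3 - ⅓*(-38) = 3 + 38/3 = 47/3)
q(y) = 3
x(O, F) = -O/2
X = ⅙ (X = 1/(-½*(-6) + 3) = 1/(3 + 3) = 1/6 = ⅙ ≈ 0.16667)
-936 + M(40)*X = -936 + (47/3)*(⅙) = -936 + 47/18 = -16801/18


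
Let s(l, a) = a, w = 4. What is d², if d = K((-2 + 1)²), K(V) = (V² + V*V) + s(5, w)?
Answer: 36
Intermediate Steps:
K(V) = 4 + 2*V² (K(V) = (V² + V*V) + 4 = (V² + V²) + 4 = 2*V² + 4 = 4 + 2*V²)
d = 6 (d = 4 + 2*((-2 + 1)²)² = 4 + 2*((-1)²)² = 4 + 2*1² = 4 + 2*1 = 4 + 2 = 6)
d² = 6² = 36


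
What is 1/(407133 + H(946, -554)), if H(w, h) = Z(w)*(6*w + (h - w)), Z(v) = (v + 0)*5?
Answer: 1/20159613 ≈ 4.9604e-8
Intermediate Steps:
Z(v) = 5*v (Z(v) = v*5 = 5*v)
H(w, h) = 5*w*(h + 5*w) (H(w, h) = (5*w)*(6*w + (h - w)) = (5*w)*(h + 5*w) = 5*w*(h + 5*w))
1/(407133 + H(946, -554)) = 1/(407133 + 5*946*(-554 + 5*946)) = 1/(407133 + 5*946*(-554 + 4730)) = 1/(407133 + 5*946*4176) = 1/(407133 + 19752480) = 1/20159613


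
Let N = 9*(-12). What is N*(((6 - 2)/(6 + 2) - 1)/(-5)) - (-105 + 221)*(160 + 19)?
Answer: -103874/5 ≈ -20775.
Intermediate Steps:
N = -108
N*(((6 - 2)/(6 + 2) - 1)/(-5)) - (-105 + 221)*(160 + 19) = -108*((6 - 2)/(6 + 2) - 1)/(-5) - (-105 + 221)*(160 + 19) = -108*(4/8 - 1)*(-1)/5 - 116*179 = -108*(4*(⅛) - 1)*(-1)/5 - 1*20764 = -108*(½ - 1)*(-1)/5 - 20764 = -(-54)*(-1)/5 - 20764 = -108*⅒ - 20764 = -54/5 - 20764 = -103874/5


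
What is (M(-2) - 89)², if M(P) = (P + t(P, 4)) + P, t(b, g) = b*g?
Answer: 10201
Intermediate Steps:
M(P) = 6*P (M(P) = (P + P*4) + P = (P + 4*P) + P = 5*P + P = 6*P)
(M(-2) - 89)² = (6*(-2) - 89)² = (-12 - 89)² = (-101)² = 10201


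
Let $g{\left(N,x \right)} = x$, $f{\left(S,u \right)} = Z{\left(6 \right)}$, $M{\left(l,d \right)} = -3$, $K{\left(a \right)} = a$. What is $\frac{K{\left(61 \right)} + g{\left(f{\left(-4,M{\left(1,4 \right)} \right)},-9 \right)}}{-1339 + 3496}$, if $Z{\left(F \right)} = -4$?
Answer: $\frac{52}{2157} \approx 0.024108$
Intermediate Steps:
$f{\left(S,u \right)} = -4$
$\frac{K{\left(61 \right)} + g{\left(f{\left(-4,M{\left(1,4 \right)} \right)},-9 \right)}}{-1339 + 3496} = \frac{61 - 9}{-1339 + 3496} = \frac{52}{2157}$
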